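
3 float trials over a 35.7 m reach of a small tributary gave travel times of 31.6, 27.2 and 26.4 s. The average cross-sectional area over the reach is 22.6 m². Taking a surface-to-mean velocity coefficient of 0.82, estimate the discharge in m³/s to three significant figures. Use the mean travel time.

23.3 m³/s

t̄ = (31.6 + 27.2 + 26.4) / 3 = 28.4 s
v_surface = L / t̄ = 35.7 / 28.4 = 1.257 m/s
v_mean = 0.82 × 1.257 = 1.031 m/s
Q = A × v_mean = 22.6 × 1.031 = 23.30 m³/s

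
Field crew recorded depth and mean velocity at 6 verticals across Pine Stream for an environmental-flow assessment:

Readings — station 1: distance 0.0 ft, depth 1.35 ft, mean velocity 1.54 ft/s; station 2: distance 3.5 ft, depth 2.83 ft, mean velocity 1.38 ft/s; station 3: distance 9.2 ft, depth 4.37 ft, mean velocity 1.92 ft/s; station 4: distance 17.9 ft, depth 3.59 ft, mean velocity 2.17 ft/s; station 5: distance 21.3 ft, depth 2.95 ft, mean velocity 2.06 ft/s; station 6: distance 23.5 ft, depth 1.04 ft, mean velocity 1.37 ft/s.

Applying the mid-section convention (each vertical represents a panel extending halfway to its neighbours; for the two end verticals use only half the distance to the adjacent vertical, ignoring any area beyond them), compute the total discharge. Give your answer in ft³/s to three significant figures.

148 ft³/s

w_1 = (3.5 − 0.0)/2 = 1.75 ft; q_1 = 1.54 × 1.35 × 1.75 = 3.638 ft³/s
w_2 = (9.2 − 0.0)/2 = 4.6 ft; q_2 = 1.38 × 2.83 × 4.6 = 17.96 ft³/s
w_3 = (17.9 − 3.5)/2 = 7.2 ft; q_3 = 1.92 × 4.37 × 7.2 = 60.41 ft³/s
w_4 = (21.3 − 9.2)/2 = 6.05 ft; q_4 = 2.17 × 3.59 × 6.05 = 47.13 ft³/s
w_5 = (23.5 − 17.9)/2 = 2.8 ft; q_5 = 2.06 × 2.95 × 2.8 = 17.02 ft³/s
w_6 = (23.5 − 21.3)/2 = 1.1 ft; q_6 = 1.37 × 1.04 × 1.1 = 1.567 ft³/s
Q = Σ qᵢ = 147.7 ft³/s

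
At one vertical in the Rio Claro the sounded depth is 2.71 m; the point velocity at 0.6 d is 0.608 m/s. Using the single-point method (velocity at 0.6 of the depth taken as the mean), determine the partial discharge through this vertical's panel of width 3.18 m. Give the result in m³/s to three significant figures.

5.24 m³/s

v̄ = v₀.₆ = 0.608 m/s
q = v̄ × d × w = 0.6080 × 2.71 × 3.18 = 5.240 m³/s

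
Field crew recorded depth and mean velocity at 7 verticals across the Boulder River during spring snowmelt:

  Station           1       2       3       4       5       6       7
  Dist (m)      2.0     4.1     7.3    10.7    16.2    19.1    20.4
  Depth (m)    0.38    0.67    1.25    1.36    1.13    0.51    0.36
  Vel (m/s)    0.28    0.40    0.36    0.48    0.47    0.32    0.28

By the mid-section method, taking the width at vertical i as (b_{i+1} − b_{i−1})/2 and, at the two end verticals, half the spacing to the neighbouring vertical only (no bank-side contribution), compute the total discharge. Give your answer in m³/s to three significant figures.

7.85 m³/s

w_1 = (4.1 − 2.0)/2 = 1.05 m; q_1 = 0.28 × 0.38 × 1.05 = 0.1117 m³/s
w_2 = (7.3 − 2.0)/2 = 2.65 m; q_2 = 0.40 × 0.67 × 2.65 = 0.7102 m³/s
w_3 = (10.7 − 4.1)/2 = 3.3 m; q_3 = 0.36 × 1.25 × 3.3 = 1.485 m³/s
w_4 = (16.2 − 7.3)/2 = 4.45 m; q_4 = 0.48 × 1.36 × 4.45 = 2.905 m³/s
w_5 = (19.1 − 10.7)/2 = 4.2 m; q_5 = 0.47 × 1.13 × 4.2 = 2.231 m³/s
w_6 = (20.4 − 16.2)/2 = 2.1 m; q_6 = 0.32 × 0.51 × 2.1 = 0.3427 m³/s
w_7 = (20.4 − 19.1)/2 = 0.65 m; q_7 = 0.28 × 0.36 × 0.65 = 0.06552 m³/s
Q = Σ qᵢ = 7.851 m³/s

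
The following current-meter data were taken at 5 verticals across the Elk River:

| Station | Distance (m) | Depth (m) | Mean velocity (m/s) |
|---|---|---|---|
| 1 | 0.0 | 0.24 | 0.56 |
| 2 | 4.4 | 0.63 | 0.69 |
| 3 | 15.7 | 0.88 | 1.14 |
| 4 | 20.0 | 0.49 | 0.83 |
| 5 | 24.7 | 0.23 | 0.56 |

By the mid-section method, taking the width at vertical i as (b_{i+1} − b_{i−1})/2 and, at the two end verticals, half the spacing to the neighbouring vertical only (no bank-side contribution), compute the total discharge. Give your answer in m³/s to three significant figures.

w_1 = (4.4 − 0.0)/2 = 2.2 m; q_1 = 0.56 × 0.24 × 2.2 = 0.2957 m³/s
w_2 = (15.7 − 0.0)/2 = 7.85 m; q_2 = 0.69 × 0.63 × 7.85 = 3.412 m³/s
w_3 = (20.0 − 4.4)/2 = 7.8 m; q_3 = 1.14 × 0.88 × 7.8 = 7.825 m³/s
w_4 = (24.7 − 15.7)/2 = 4.5 m; q_4 = 0.83 × 0.49 × 4.5 = 1.830 m³/s
w_5 = (24.7 − 20.0)/2 = 2.35 m; q_5 = 0.56 × 0.23 × 2.35 = 0.3027 m³/s
Q = Σ qᵢ = 13.67 m³/s

13.7 m³/s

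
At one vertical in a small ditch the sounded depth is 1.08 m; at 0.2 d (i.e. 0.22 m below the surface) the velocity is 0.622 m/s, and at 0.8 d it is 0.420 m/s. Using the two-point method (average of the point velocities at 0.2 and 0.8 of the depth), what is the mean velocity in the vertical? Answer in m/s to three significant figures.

0.521 m/s

v̄ = (0.622 + 0.420) / 2 = 0.5210 m/s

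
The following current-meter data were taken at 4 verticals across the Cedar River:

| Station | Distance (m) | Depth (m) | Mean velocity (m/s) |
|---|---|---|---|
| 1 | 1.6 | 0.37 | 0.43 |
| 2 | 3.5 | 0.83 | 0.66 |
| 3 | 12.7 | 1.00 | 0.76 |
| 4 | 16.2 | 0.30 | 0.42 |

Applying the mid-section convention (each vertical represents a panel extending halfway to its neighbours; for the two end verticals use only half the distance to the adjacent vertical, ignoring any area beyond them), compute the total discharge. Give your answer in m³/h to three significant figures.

29700 m³/h

w_1 = (3.5 − 1.6)/2 = 0.95 m; q_1 = 0.43 × 0.37 × 0.95 = 0.1511 m³/s
w_2 = (12.7 − 1.6)/2 = 5.55 m; q_2 = 0.66 × 0.83 × 5.55 = 3.040 m³/s
w_3 = (16.2 − 3.5)/2 = 6.35 m; q_3 = 0.76 × 1.00 × 6.35 = 4.826 m³/s
w_4 = (16.2 − 12.7)/2 = 1.75 m; q_4 = 0.42 × 0.30 × 1.75 = 0.2205 m³/s
Q = Σ qᵢ = 8.238 m³/s
= 8.238 × 3600 = 29660 m³/h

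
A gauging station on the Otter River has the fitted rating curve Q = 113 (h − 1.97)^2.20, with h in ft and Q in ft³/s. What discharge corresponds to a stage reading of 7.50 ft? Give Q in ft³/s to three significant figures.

Q = 113 × (7.50 − 1.97)^2.20 = 113 × 5.53^2.20 = 4865 ft³/s

4860 ft³/s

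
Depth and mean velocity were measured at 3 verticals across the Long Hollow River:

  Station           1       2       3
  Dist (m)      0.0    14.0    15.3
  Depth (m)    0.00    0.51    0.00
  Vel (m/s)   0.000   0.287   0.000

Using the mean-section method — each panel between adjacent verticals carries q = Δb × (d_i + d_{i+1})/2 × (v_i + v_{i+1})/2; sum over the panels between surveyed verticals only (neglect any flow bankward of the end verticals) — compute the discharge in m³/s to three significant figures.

0.560 m³/s

Panel 1-2: Δb = 14 m, d̄ = (0.00+0.51)/2 = 0.255, v̄ = (0.000+0.287)/2 = 0.1435 → q = 14×0.255×0.1435 = 0.5123 m³/s
Panel 2-3: Δb = 1.3 m, d̄ = (0.51+0.00)/2 = 0.255, v̄ = (0.287+0.000)/2 = 0.1435 → q = 1.3×0.255×0.1435 = 0.04757 m³/s
Q = Σ q = 0.5599 m³/s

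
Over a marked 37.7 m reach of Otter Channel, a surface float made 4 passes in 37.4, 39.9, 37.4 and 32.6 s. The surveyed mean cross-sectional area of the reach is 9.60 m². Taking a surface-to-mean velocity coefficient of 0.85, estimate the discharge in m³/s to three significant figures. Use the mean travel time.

8.35 m³/s

t̄ = (37.4 + 39.9 + 37.4 + 32.6) / 4 = 36.825 s
v_surface = L / t̄ = 37.7 / 36.825 = 1.024 m/s
v_mean = 0.85 × 1.024 = 0.8702 m/s
Q = A × v_mean = 9.60 × 0.8702 = 8.354 m³/s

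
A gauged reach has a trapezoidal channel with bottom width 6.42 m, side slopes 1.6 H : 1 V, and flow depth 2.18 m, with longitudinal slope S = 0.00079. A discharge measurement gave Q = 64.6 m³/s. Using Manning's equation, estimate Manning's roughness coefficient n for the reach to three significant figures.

0.0122

A = (b + z·y)·y = (6.42 + 1.6×2.18)×2.18 = 21.60 m²
P = b + 2y√(1+z²) = 6.42 + 2×2.18×√(1+1.6²) = 14.65 m
R = A/P = 21.60/14.65 = 1.475 m
n = (1/Q)·A·R^(2/3)·S^(1/2) = (1/64.6) × 21.60 × 1.296 × 0.02811 = 0.01218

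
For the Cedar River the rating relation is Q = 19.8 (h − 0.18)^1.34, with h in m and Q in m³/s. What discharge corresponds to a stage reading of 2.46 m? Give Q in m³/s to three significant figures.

59.7 m³/s

Q = 19.8 × (2.46 − 0.18)^1.34 = 19.8 × 2.28^1.34 = 59.74 m³/s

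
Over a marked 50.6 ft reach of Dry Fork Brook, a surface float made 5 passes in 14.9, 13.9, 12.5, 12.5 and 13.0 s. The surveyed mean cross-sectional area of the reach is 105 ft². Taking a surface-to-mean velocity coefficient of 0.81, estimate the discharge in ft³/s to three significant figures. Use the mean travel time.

322 ft³/s

t̄ = (14.9 + 13.9 + 12.5 + 12.5 + 13.0) / 5 = 13.36 s
v_surface = L / t̄ = 50.6 / 13.36 = 3.787 ft/s
v_mean = 0.81 × 3.787 = 3.068 ft/s
Q = A × v_mean = 105 × 3.068 = 322.1 ft³/s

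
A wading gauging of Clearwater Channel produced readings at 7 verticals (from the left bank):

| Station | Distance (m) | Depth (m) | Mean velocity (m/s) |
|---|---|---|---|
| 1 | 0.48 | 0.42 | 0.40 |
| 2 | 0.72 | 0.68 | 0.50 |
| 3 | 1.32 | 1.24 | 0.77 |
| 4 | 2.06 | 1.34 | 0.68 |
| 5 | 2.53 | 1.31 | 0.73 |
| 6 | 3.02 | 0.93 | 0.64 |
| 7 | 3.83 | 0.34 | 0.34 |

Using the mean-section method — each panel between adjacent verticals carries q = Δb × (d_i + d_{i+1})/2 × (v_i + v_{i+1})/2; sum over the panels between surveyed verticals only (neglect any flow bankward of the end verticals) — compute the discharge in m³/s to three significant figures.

Panel 1-2: Δb = 0.24 m, d̄ = (0.42+0.68)/2 = 0.55, v̄ = (0.40+0.50)/2 = 0.45 → q = 0.24×0.55×0.45 = 0.05940 m³/s
Panel 2-3: Δb = 0.6 m, d̄ = (0.68+1.24)/2 = 0.96, v̄ = (0.50+0.77)/2 = 0.635 → q = 0.6×0.96×0.635 = 0.3658 m³/s
Panel 3-4: Δb = 0.74 m, d̄ = (1.24+1.34)/2 = 1.29, v̄ = (0.77+0.68)/2 = 0.725 → q = 0.74×1.29×0.725 = 0.6921 m³/s
Panel 4-5: Δb = 0.47 m, d̄ = (1.34+1.31)/2 = 1.325, v̄ = (0.68+0.73)/2 = 0.705 → q = 0.47×1.325×0.705 = 0.4390 m³/s
Panel 5-6: Δb = 0.49 m, d̄ = (1.31+0.93)/2 = 1.12, v̄ = (0.73+0.64)/2 = 0.685 → q = 0.49×1.12×0.685 = 0.3759 m³/s
Panel 6-7: Δb = 0.81 m, d̄ = (0.93+0.34)/2 = 0.635, v̄ = (0.64+0.34)/2 = 0.49 → q = 0.81×0.635×0.49 = 0.2520 m³/s
Q = Σ q = 2.184 m³/s

2.18 m³/s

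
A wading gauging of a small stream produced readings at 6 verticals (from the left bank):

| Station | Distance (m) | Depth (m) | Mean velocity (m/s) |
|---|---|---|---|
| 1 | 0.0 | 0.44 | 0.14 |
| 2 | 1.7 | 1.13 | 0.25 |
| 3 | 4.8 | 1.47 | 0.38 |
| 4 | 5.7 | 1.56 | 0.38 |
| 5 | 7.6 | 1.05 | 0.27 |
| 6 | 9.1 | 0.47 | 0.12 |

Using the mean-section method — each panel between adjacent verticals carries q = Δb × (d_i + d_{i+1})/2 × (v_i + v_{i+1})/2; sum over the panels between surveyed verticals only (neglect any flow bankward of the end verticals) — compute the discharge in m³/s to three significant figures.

3.08 m³/s

Panel 1-2: Δb = 1.7 m, d̄ = (0.44+1.13)/2 = 0.785, v̄ = (0.14+0.25)/2 = 0.195 → q = 1.7×0.785×0.195 = 0.2602 m³/s
Panel 2-3: Δb = 3.1 m, d̄ = (1.13+1.47)/2 = 1.3, v̄ = (0.25+0.38)/2 = 0.315 → q = 3.1×1.3×0.315 = 1.269 m³/s
Panel 3-4: Δb = 0.9 m, d̄ = (1.47+1.56)/2 = 1.515, v̄ = (0.38+0.38)/2 = 0.38 → q = 0.9×1.515×0.38 = 0.5181 m³/s
Panel 4-5: Δb = 1.9 m, d̄ = (1.56+1.05)/2 = 1.305, v̄ = (0.38+0.27)/2 = 0.325 → q = 1.9×1.305×0.325 = 0.8058 m³/s
Panel 5-6: Δb = 1.5 m, d̄ = (1.05+0.47)/2 = 0.76, v̄ = (0.27+0.12)/2 = 0.195 → q = 1.5×0.76×0.195 = 0.2223 m³/s
Q = Σ q = 3.076 m³/s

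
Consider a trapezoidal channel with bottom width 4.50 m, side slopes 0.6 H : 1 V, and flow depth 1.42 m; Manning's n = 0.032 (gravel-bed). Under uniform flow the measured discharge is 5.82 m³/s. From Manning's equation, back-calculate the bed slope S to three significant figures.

0.000623

A = (b + z·y)·y = (4.50 + 0.6×1.42)×1.42 = 7.600 m²
P = b + 2y√(1+z²) = 4.50 + 2×1.42×√(1+0.6²) = 7.812 m
R = A/P = 7.600/7.812 = 0.9728 m
S = (Q·n / (1·A·R^(2/3)))² = (5.82×0.032 / (1×7.600×0.9818))² = 0.0006230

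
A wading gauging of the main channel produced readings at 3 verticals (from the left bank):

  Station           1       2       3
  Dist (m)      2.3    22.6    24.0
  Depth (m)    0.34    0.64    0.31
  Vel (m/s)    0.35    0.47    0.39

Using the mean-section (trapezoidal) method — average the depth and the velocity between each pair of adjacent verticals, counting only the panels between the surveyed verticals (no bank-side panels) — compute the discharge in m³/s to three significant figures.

4.36 m³/s

Panel 1-2: Δb = 20.3 m, d̄ = (0.34+0.64)/2 = 0.49, v̄ = (0.35+0.47)/2 = 0.41 → q = 20.3×0.49×0.41 = 4.078 m³/s
Panel 2-3: Δb = 1.4 m, d̄ = (0.64+0.31)/2 = 0.475, v̄ = (0.47+0.39)/2 = 0.43 → q = 1.4×0.475×0.43 = 0.2860 m³/s
Q = Σ q = 4.364 m³/s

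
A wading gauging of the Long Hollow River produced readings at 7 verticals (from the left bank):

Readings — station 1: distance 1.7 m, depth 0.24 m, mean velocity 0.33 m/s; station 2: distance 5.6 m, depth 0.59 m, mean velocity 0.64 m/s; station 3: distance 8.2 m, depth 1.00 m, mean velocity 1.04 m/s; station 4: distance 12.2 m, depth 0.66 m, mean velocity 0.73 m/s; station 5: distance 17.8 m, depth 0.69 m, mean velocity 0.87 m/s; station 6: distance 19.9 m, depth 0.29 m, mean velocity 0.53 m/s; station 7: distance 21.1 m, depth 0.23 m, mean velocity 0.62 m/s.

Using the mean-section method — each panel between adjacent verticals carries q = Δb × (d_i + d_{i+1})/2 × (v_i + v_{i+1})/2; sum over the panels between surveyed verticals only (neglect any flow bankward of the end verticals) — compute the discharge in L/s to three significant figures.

Panel 1-2: Δb = 3.9 m, d̄ = (0.24+0.59)/2 = 0.415, v̄ = (0.33+0.64)/2 = 0.485 → q = 3.9×0.415×0.485 = 0.7850 m³/s
Panel 2-3: Δb = 2.6 m, d̄ = (0.59+1.00)/2 = 0.795, v̄ = (0.64+1.04)/2 = 0.84 → q = 2.6×0.795×0.84 = 1.736 m³/s
Panel 3-4: Δb = 4 m, d̄ = (1.00+0.66)/2 = 0.83, v̄ = (1.04+0.73)/2 = 0.885 → q = 4×0.83×0.885 = 2.938 m³/s
Panel 4-5: Δb = 5.6 m, d̄ = (0.66+0.69)/2 = 0.675, v̄ = (0.73+0.87)/2 = 0.8 → q = 5.6×0.675×0.8 = 3.024 m³/s
Panel 5-6: Δb = 2.1 m, d̄ = (0.69+0.29)/2 = 0.49, v̄ = (0.87+0.53)/2 = 0.7 → q = 2.1×0.49×0.7 = 0.7203 m³/s
Panel 6-7: Δb = 1.2 m, d̄ = (0.29+0.23)/2 = 0.26, v̄ = (0.53+0.62)/2 = 0.575 → q = 1.2×0.26×0.575 = 0.1794 m³/s
Q = Σ q = 9.383 m³/s
= 9.383 × 1000 = 9383 L/s

9380 L/s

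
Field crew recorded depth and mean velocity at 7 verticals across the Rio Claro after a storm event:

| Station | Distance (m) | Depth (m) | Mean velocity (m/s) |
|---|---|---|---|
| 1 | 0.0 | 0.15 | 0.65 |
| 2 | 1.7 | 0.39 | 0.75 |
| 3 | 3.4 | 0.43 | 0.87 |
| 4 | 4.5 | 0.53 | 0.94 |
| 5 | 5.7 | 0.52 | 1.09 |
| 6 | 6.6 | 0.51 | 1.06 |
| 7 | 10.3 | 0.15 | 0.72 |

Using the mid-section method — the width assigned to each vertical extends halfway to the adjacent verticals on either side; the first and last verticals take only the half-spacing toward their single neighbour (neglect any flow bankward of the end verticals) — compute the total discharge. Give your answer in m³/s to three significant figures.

w_1 = (1.7 − 0.0)/2 = 0.85 m; q_1 = 0.65 × 0.15 × 0.85 = 0.08288 m³/s
w_2 = (3.4 − 0.0)/2 = 1.7 m; q_2 = 0.75 × 0.39 × 1.7 = 0.4973 m³/s
w_3 = (4.5 − 1.7)/2 = 1.4 m; q_3 = 0.87 × 0.43 × 1.4 = 0.5237 m³/s
w_4 = (5.7 − 3.4)/2 = 1.15 m; q_4 = 0.94 × 0.53 × 1.15 = 0.5729 m³/s
w_5 = (6.6 − 4.5)/2 = 1.05 m; q_5 = 1.09 × 0.52 × 1.05 = 0.5951 m³/s
w_6 = (10.3 − 5.7)/2 = 2.3 m; q_6 = 1.06 × 0.51 × 2.3 = 1.243 m³/s
w_7 = (10.3 − 6.6)/2 = 1.85 m; q_7 = 0.72 × 0.15 × 1.85 = 0.1998 m³/s
Q = Σ qᵢ = 3.715 m³/s

3.72 m³/s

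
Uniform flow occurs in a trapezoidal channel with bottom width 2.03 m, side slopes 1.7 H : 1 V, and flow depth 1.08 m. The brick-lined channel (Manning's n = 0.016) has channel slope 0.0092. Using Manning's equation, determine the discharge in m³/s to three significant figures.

A = (b + z·y)·y = (2.03 + 1.7×1.08)×1.08 = 4.175 m²
P = b + 2y√(1+z²) = 2.03 + 2×1.08×√(1+1.7²) = 6.290 m
R = A/P = 4.175/6.290 = 0.6638 m
Q = (1/n)·A·R^(2/3)·S^(1/2) = (1/0.016) × 4.175 × 0.6638^(2/3) × 0.0092^(1/2) = 19.05 m³/s

19.0 m³/s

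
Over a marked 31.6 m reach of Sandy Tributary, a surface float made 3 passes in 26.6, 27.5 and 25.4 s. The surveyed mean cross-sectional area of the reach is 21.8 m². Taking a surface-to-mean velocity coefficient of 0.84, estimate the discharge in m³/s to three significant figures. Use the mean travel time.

t̄ = (26.6 + 27.5 + 25.4) / 3 = 26.5 s
v_surface = L / t̄ = 31.6 / 26.5 = 1.192 m/s
v_mean = 0.84 × 1.192 = 1.002 m/s
Q = A × v_mean = 21.8 × 1.002 = 21.84 m³/s

21.8 m³/s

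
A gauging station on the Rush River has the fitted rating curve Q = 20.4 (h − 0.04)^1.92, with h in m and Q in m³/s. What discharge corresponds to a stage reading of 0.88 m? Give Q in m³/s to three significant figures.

Q = 20.4 × (0.88 − 0.04)^1.92 = 20.4 × 0.84^1.92 = 14.60 m³/s

14.6 m³/s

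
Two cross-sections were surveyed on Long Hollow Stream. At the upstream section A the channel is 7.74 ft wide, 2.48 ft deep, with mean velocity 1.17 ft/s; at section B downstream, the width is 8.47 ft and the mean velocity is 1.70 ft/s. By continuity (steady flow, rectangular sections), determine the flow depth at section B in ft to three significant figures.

1.56 ft

Q = A₁V₁ = (7.74×2.48) × 1.17 = 22.46 ft³/s
d₂ = Q/(b₂ V₂) = 22.46/(8.47×1.70) = 1.560 ft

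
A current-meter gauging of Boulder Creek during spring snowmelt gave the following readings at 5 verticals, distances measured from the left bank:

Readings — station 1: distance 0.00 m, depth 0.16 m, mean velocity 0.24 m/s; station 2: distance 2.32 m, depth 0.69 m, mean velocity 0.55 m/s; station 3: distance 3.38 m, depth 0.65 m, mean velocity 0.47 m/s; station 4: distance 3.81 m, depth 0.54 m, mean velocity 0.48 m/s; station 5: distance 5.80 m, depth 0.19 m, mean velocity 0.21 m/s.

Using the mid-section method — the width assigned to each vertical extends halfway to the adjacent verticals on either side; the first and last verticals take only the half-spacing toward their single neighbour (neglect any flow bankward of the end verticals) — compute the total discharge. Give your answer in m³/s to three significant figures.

w_1 = (2.32 − 0.00)/2 = 1.16 m; q_1 = 0.24 × 0.16 × 1.16 = 0.04454 m³/s
w_2 = (3.38 − 0.00)/2 = 1.69 m; q_2 = 0.55 × 0.69 × 1.69 = 0.6414 m³/s
w_3 = (3.81 − 2.32)/2 = 0.745 m; q_3 = 0.47 × 0.65 × 0.745 = 0.2276 m³/s
w_4 = (5.80 − 3.38)/2 = 1.21 m; q_4 = 0.48 × 0.54 × 1.21 = 0.3136 m³/s
w_5 = (5.80 − 3.81)/2 = 0.995 m; q_5 = 0.21 × 0.19 × 0.995 = 0.03970 m³/s
Q = Σ qᵢ = 1.267 m³/s

1.27 m³/s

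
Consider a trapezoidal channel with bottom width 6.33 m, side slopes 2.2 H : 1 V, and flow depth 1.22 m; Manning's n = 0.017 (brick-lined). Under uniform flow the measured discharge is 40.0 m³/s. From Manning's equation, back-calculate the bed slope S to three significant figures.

A = (b + z·y)·y = (6.33 + 2.2×1.22)×1.22 = 11.00 m²
P = b + 2y√(1+z²) = 6.33 + 2×1.22×√(1+2.2²) = 12.23 m
R = A/P = 11.00/12.23 = 0.8994 m
S = (Q·n / (1·A·R^(2/3)))² = (40.0×0.017 / (1×11.00×0.9318))² = 0.004404

0.00440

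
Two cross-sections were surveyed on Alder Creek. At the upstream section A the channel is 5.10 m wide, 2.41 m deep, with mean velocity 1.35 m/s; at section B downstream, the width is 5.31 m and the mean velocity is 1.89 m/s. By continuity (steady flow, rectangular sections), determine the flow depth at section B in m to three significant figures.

Q = A₁V₁ = (5.10×2.41) × 1.35 = 16.59 m³/s
d₂ = Q/(b₂ V₂) = 16.59/(5.31×1.89) = 1.653 m

1.65 m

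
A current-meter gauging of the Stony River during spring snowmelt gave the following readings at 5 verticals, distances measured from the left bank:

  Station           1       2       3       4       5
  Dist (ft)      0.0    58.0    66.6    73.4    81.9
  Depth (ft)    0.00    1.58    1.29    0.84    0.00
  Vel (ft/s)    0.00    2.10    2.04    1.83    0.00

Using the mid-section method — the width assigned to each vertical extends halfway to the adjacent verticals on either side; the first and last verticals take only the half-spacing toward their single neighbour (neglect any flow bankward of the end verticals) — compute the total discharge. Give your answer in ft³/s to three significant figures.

143 ft³/s

w_2 = (66.6 − 0.0)/2 = 33.3 ft; q_2 = 2.10 × 1.58 × 33.3 = 110.5 ft³/s
w_3 = (73.4 − 58.0)/2 = 7.7 ft; q_3 = 2.04 × 1.29 × 7.7 = 20.26 ft³/s
w_4 = (81.9 − 66.6)/2 = 7.65 ft; q_4 = 1.83 × 0.84 × 7.65 = 11.76 ft³/s
Stations 1, 5 contribute zero (depth or velocity is 0).
Q = Σ qᵢ = 142.5 ft³/s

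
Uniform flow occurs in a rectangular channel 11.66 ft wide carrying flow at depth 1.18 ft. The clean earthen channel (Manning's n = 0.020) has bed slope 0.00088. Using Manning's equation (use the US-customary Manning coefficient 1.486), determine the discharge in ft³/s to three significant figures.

A = b·y = 11.66 × 1.18 = 13.76 ft²
P = b + 2y = 11.66 + 2×1.18 = 14.02 ft
R = A/P = 13.76/14.02 = 0.9814 ft
Q = (1.486/n)·A·R^(2/3)·S^(1/2) = (1.486/0.020) × 13.76 × 0.9814^(2/3) × 0.00088^(1/2) = 29.95 ft³/s

29.9 ft³/s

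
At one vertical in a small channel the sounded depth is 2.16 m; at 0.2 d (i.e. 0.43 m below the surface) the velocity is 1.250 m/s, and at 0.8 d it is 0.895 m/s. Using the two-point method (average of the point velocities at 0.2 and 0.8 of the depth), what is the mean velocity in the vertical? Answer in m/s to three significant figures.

v̄ = (1.250 + 0.895) / 2 = 1.073 m/s

1.07 m/s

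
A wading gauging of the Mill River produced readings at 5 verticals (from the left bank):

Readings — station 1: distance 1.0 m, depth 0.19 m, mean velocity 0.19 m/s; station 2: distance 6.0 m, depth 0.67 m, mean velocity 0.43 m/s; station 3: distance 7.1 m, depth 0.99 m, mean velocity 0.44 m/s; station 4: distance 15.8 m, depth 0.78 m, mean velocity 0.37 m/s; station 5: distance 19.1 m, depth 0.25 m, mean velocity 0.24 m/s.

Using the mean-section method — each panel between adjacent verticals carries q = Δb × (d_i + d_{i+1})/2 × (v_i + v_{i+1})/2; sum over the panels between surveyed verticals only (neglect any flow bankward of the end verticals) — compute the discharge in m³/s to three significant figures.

4.70 m³/s

Panel 1-2: Δb = 5 m, d̄ = (0.19+0.67)/2 = 0.43, v̄ = (0.19+0.43)/2 = 0.31 → q = 5×0.43×0.31 = 0.6665 m³/s
Panel 2-3: Δb = 1.1 m, d̄ = (0.67+0.99)/2 = 0.83, v̄ = (0.43+0.44)/2 = 0.435 → q = 1.1×0.83×0.435 = 0.3972 m³/s
Panel 3-4: Δb = 8.7 m, d̄ = (0.99+0.78)/2 = 0.885, v̄ = (0.44+0.37)/2 = 0.405 → q = 8.7×0.885×0.405 = 3.118 m³/s
Panel 4-5: Δb = 3.3 m, d̄ = (0.78+0.25)/2 = 0.515, v̄ = (0.37+0.24)/2 = 0.305 → q = 3.3×0.515×0.305 = 0.5183 m³/s
Q = Σ q = 4.700 m³/s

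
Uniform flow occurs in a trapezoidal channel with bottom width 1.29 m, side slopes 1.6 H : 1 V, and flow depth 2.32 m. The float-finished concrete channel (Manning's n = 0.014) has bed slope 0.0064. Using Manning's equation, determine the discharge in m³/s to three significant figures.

73.0 m³/s

A = (b + z·y)·y = (1.29 + 1.6×2.32)×2.32 = 11.60 m²
P = b + 2y√(1+z²) = 1.29 + 2×2.32×√(1+1.6²) = 10.04 m
R = A/P = 11.60/10.04 = 1.155 m
Q = (1/n)·A·R^(2/3)·S^(1/2) = (1/0.014) × 11.60 × 1.155^(2/3) × 0.0064^(1/2) = 73.01 m³/s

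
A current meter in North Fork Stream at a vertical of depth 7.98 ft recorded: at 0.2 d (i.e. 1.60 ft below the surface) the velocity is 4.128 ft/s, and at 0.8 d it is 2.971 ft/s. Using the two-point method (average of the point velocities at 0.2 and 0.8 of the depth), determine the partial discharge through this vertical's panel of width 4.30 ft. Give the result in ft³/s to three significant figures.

122 ft³/s

v̄ = (4.128 + 2.971) / 2 = 3.550 ft/s
q = v̄ × d × w = 3.550 × 7.98 × 4.30 = 121.8 ft³/s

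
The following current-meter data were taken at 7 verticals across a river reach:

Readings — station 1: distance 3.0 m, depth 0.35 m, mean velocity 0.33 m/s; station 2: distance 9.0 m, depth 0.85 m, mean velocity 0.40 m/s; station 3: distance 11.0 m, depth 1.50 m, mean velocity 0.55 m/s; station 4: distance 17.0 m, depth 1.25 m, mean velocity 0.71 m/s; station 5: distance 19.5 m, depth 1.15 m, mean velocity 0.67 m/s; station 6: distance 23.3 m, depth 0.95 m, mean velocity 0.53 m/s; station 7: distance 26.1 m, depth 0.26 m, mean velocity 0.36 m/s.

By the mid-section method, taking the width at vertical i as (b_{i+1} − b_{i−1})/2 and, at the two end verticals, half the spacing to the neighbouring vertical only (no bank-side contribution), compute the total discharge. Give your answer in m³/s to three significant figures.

13.0 m³/s

w_1 = (9.0 − 3.0)/2 = 3 m; q_1 = 0.33 × 0.35 × 3 = 0.3465 m³/s
w_2 = (11.0 − 3.0)/2 = 4 m; q_2 = 0.40 × 0.85 × 4 = 1.360 m³/s
w_3 = (17.0 − 9.0)/2 = 4 m; q_3 = 0.55 × 1.50 × 4 = 3.300 m³/s
w_4 = (19.5 − 11.0)/2 = 4.25 m; q_4 = 0.71 × 1.25 × 4.25 = 3.772 m³/s
w_5 = (23.3 − 17.0)/2 = 3.15 m; q_5 = 0.67 × 1.15 × 3.15 = 2.427 m³/s
w_6 = (26.1 − 19.5)/2 = 3.3 m; q_6 = 0.53 × 0.95 × 3.3 = 1.662 m³/s
w_7 = (26.1 − 23.3)/2 = 1.4 m; q_7 = 0.36 × 0.26 × 1.4 = 0.1310 m³/s
Q = Σ qᵢ = 13.00 m³/s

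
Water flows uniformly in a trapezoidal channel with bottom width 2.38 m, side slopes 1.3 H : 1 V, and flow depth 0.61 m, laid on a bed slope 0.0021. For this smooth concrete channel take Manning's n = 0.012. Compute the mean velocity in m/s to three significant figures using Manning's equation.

A = (b + z·y)·y = (2.38 + 1.3×0.61)×0.61 = 1.936 m²
P = b + 2y√(1+z²) = 2.38 + 2×0.61×√(1+1.3²) = 4.381 m
R = A/P = 1.936/4.381 = 0.4418 m
Q = (1/n)·A·R^(2/3)·S^(1/2) = (1/0.012) × 1.936 × 0.4418^(2/3) × 0.0021^(1/2) = 4.288 m³/s
V = Q/A = 4.288/1.936 = 2.215 m/s

2.22 m/s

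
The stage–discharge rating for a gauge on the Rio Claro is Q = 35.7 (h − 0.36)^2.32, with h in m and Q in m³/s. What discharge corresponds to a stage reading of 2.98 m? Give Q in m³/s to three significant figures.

334 m³/s

Q = 35.7 × (2.98 − 0.36)^2.32 = 35.7 × 2.62^2.32 = 333.5 m³/s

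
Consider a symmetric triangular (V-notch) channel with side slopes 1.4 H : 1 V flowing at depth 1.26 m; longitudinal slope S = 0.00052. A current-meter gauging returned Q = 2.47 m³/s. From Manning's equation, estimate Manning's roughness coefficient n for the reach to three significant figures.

0.0131

A = z·y² = 1.4×1.26² = 2.223 m²
P = 2y√(1+z²) = 2×1.26×√(1+1.4²) = 4.336 m
R = A/P = 2.223/4.336 = 0.5127 m
n = (1/Q)·A·R^(2/3)·S^(1/2) = (1/2.47) × 2.223 × 0.6405 × 0.02280 = 0.01314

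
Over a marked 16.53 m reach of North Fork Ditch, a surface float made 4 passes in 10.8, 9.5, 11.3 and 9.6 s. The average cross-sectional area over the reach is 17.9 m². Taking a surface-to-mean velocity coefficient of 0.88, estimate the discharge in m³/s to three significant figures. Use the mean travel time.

t̄ = (10.8 + 9.5 + 11.3 + 9.6) / 4 = 10.3 s
v_surface = L / t̄ = 16.53 / 10.3 = 1.605 m/s
v_mean = 0.88 × 1.605 = 1.412 m/s
Q = A × v_mean = 17.9 × 1.412 = 25.28 m³/s

25.3 m³/s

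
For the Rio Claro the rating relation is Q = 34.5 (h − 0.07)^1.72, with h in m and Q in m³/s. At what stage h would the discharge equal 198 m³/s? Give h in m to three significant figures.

2.83 m

h − h₀ = (Q/C)^(1/b) = (198/34.5)^(1/1.72) = 2.762 m
h = 0.07 + 2.762 = 2.832 m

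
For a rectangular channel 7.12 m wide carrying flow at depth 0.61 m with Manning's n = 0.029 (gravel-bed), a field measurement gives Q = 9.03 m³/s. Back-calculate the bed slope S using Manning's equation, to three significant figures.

A = b·y = 7.12 × 0.61 = 4.343 m²
P = b + 2y = 7.12 + 2×0.61 = 8.340 m
R = A/P = 4.343/8.340 = 0.5208 m
S = (Q·n / (1·A·R^(2/3)))² = (9.03×0.029 / (1×4.343×0.6473))² = 0.008677

0.00868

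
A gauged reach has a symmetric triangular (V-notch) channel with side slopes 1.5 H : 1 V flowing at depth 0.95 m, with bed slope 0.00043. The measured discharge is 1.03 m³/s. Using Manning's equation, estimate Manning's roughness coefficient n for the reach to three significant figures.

0.0147

A = z·y² = 1.5×0.95² = 1.354 m²
P = 2y√(1+z²) = 2×0.95×√(1+1.5²) = 3.425 m
R = A/P = 1.354/3.425 = 0.3952 m
n = (1/Q)·A·R^(2/3)·S^(1/2) = (1/1.03) × 1.354 × 0.5386 × 0.02074 = 0.01468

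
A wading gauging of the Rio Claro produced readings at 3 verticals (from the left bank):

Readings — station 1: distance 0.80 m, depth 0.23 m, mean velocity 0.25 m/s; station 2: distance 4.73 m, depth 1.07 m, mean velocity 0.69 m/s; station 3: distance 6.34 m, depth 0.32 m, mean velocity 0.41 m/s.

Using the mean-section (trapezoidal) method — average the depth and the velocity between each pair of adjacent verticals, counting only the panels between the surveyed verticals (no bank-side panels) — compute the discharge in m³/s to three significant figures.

Panel 1-2: Δb = 3.93 m, d̄ = (0.23+1.07)/2 = 0.65, v̄ = (0.25+0.69)/2 = 0.47 → q = 3.93×0.65×0.47 = 1.201 m³/s
Panel 2-3: Δb = 1.61 m, d̄ = (1.07+0.32)/2 = 0.695, v̄ = (0.69+0.41)/2 = 0.55 → q = 1.61×0.695×0.55 = 0.6154 m³/s
Q = Σ q = 1.816 m³/s

1.82 m³/s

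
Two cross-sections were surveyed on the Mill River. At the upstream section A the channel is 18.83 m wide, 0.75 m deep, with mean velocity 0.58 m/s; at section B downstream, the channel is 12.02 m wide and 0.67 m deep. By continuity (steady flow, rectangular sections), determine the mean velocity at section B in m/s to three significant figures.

Q = A₁V₁ = (18.83×0.75) × 0.58 = 8.191 m³/s
A₂ = 12.02 × 0.67 = 8.053 m²
V₂ = Q/A₂ = 8.191/8.053 = 1.017 m/s

1.02 m/s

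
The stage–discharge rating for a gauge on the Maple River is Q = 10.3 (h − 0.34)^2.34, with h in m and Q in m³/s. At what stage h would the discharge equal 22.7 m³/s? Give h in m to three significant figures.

1.74 m

h − h₀ = (Q/C)^(1/b) = (22.7/10.3)^(1/2.34) = 1.402 m
h = 0.34 + 1.402 = 1.742 m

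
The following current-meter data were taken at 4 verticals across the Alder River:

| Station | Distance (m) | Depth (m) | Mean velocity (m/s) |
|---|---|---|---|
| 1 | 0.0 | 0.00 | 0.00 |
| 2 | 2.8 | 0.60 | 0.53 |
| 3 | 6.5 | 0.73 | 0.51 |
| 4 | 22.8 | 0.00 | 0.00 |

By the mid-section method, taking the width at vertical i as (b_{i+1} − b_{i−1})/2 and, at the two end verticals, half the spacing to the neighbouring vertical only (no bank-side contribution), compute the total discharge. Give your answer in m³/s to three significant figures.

w_2 = (6.5 − 0.0)/2 = 3.25 m; q_2 = 0.53 × 0.60 × 3.25 = 1.034 m³/s
w_3 = (22.8 − 2.8)/2 = 10 m; q_3 = 0.51 × 0.73 × 10 = 3.723 m³/s
Stations 1, 4 contribute zero (depth or velocity is 0).
Q = Σ qᵢ = 4.757 m³/s

4.76 m³/s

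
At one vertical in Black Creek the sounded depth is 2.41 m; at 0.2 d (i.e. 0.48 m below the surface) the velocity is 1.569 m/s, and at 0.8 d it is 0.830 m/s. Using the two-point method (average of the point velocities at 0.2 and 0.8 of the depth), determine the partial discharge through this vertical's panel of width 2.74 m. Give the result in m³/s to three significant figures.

7.92 m³/s

v̄ = (1.569 + 0.830) / 2 = 1.200 m/s
q = v̄ × d × w = 1.200 × 2.41 × 2.74 = 7.921 m³/s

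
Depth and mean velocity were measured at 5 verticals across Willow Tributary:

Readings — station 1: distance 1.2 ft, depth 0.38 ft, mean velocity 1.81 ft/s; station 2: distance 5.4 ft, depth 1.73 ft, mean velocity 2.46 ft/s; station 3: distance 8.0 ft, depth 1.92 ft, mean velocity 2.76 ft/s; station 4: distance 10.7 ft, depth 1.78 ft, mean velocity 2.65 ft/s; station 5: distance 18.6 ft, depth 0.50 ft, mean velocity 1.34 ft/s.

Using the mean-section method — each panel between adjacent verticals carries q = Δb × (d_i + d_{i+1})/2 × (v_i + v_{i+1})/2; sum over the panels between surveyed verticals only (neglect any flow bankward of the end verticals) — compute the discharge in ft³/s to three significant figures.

Panel 1-2: Δb = 4.2 ft, d̄ = (0.38+1.73)/2 = 1.055, v̄ = (1.81+2.46)/2 = 2.135 → q = 4.2×1.055×2.135 = 9.460 ft³/s
Panel 2-3: Δb = 2.6 ft, d̄ = (1.73+1.92)/2 = 1.825, v̄ = (2.46+2.76)/2 = 2.61 → q = 2.6×1.825×2.61 = 12.38 ft³/s
Panel 3-4: Δb = 2.7 ft, d̄ = (1.92+1.78)/2 = 1.85, v̄ = (2.76+2.65)/2 = 2.705 → q = 2.7×1.85×2.705 = 13.51 ft³/s
Panel 4-5: Δb = 7.9 ft, d̄ = (1.78+0.50)/2 = 1.14, v̄ = (2.65+1.34)/2 = 1.995 → q = 7.9×1.14×1.995 = 17.97 ft³/s
Q = Σ q = 53.32 ft³/s

53.3 ft³/s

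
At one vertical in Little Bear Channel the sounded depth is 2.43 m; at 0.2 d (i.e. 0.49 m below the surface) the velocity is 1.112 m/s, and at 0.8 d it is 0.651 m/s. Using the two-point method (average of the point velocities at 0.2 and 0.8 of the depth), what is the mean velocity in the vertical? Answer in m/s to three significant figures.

0.882 m/s

v̄ = (1.112 + 0.651) / 2 = 0.8815 m/s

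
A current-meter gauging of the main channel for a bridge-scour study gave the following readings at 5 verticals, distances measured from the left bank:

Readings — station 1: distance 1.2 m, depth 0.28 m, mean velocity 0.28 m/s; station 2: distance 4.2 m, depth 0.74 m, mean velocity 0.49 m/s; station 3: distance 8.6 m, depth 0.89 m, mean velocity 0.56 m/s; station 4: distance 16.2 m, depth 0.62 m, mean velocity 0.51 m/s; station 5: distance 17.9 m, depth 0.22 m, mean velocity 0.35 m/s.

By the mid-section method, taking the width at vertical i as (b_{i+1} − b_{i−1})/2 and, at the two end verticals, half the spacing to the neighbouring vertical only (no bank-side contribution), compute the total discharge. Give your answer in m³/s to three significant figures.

w_1 = (4.2 − 1.2)/2 = 1.5 m; q_1 = 0.28 × 0.28 × 1.5 = 0.1176 m³/s
w_2 = (8.6 − 1.2)/2 = 3.7 m; q_2 = 0.49 × 0.74 × 3.7 = 1.342 m³/s
w_3 = (16.2 − 4.2)/2 = 6 m; q_3 = 0.56 × 0.89 × 6 = 2.990 m³/s
w_4 = (17.9 − 8.6)/2 = 4.65 m; q_4 = 0.51 × 0.62 × 4.65 = 1.470 m³/s
w_5 = (17.9 − 16.2)/2 = 0.85 m; q_5 = 0.35 × 0.22 × 0.85 = 0.06545 m³/s
Q = Σ qᵢ = 5.985 m³/s

5.99 m³/s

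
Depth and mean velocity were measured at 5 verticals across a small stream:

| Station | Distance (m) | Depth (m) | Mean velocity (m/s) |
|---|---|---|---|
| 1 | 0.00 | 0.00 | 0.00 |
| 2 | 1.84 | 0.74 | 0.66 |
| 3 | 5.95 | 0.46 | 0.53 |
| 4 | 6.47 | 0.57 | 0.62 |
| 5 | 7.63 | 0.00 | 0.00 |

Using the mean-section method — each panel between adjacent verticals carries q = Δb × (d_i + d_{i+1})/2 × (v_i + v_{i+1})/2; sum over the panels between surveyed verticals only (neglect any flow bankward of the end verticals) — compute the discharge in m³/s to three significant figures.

Panel 1-2: Δb = 1.84 m, d̄ = (0.00+0.74)/2 = 0.37, v̄ = (0.00+0.66)/2 = 0.33 → q = 1.84×0.37×0.33 = 0.2247 m³/s
Panel 2-3: Δb = 4.11 m, d̄ = (0.74+0.46)/2 = 0.6, v̄ = (0.66+0.53)/2 = 0.595 → q = 4.11×0.6×0.595 = 1.467 m³/s
Panel 3-4: Δb = 0.52 m, d̄ = (0.46+0.57)/2 = 0.515, v̄ = (0.53+0.62)/2 = 0.575 → q = 0.52×0.515×0.575 = 0.1540 m³/s
Panel 4-5: Δb = 1.16 m, d̄ = (0.57+0.00)/2 = 0.285, v̄ = (0.62+0.00)/2 = 0.31 → q = 1.16×0.285×0.31 = 0.1025 m³/s
Q = Σ q = 1.948 m³/s

1.95 m³/s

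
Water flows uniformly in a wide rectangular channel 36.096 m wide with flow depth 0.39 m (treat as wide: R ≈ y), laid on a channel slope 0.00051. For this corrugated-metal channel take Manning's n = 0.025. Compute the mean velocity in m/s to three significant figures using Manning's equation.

0.482 m/s

A = b·y = 36.096 × 0.39 = 14.08 m²
Wide channel: R ≈ y = 0.39 m
Q = (1/n)·A·R^(2/3)·S^(1/2) = (1/0.025) × 14.08 × 0.3900^(2/3) × 0.00051^(1/2) = 6.788 m³/s
V = Q/A = 6.788/14.08 = 0.4822 m/s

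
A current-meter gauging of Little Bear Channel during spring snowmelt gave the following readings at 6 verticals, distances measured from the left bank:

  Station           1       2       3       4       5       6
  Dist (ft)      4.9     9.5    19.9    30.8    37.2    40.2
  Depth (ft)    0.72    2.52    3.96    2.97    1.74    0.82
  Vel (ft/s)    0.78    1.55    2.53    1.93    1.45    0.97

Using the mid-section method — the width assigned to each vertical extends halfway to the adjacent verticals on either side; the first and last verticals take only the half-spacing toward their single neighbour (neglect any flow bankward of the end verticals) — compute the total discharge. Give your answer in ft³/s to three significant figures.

w_1 = (9.5 − 4.9)/2 = 2.3 ft; q_1 = 0.78 × 0.72 × 2.3 = 1.292 ft³/s
w_2 = (19.9 − 4.9)/2 = 7.5 ft; q_2 = 1.55 × 2.52 × 7.5 = 29.30 ft³/s
w_3 = (30.8 − 9.5)/2 = 10.65 ft; q_3 = 2.53 × 3.96 × 10.65 = 106.7 ft³/s
w_4 = (37.2 − 19.9)/2 = 8.65 ft; q_4 = 1.93 × 2.97 × 8.65 = 49.58 ft³/s
w_5 = (40.2 − 30.8)/2 = 4.7 ft; q_5 = 1.45 × 1.74 × 4.7 = 11.86 ft³/s
w_6 = (40.2 − 37.2)/2 = 1.5 ft; q_6 = 0.97 × 0.82 × 1.5 = 1.193 ft³/s
Q = Σ qᵢ = 199.9 ft³/s

200 ft³/s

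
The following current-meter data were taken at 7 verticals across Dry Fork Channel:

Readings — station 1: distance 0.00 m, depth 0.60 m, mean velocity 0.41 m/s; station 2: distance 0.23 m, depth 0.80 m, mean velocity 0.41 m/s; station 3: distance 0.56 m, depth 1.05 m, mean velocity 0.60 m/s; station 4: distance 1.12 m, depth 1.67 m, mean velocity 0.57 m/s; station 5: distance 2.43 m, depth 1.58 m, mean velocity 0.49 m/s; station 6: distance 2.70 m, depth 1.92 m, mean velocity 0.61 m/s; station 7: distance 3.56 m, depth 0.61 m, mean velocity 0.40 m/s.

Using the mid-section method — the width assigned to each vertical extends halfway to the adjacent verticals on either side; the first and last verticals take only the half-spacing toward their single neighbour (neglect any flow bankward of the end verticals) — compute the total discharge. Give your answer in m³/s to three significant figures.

w_1 = (0.23 − 0.00)/2 = 0.115 m; q_1 = 0.41 × 0.60 × 0.115 = 0.02829 m³/s
w_2 = (0.56 − 0.00)/2 = 0.28 m; q_2 = 0.41 × 0.80 × 0.28 = 0.09184 m³/s
w_3 = (1.12 − 0.23)/2 = 0.445 m; q_3 = 0.60 × 1.05 × 0.445 = 0.2804 m³/s
w_4 = (2.43 − 0.56)/2 = 0.935 m; q_4 = 0.57 × 1.67 × 0.935 = 0.8900 m³/s
w_5 = (2.70 − 1.12)/2 = 0.79 m; q_5 = 0.49 × 1.58 × 0.79 = 0.6116 m³/s
w_6 = (3.56 − 2.43)/2 = 0.565 m; q_6 = 0.61 × 1.92 × 0.565 = 0.6617 m³/s
w_7 = (3.56 − 2.70)/2 = 0.43 m; q_7 = 0.40 × 0.61 × 0.43 = 0.1049 m³/s
Q = Σ qᵢ = 2.669 m³/s

2.67 m³/s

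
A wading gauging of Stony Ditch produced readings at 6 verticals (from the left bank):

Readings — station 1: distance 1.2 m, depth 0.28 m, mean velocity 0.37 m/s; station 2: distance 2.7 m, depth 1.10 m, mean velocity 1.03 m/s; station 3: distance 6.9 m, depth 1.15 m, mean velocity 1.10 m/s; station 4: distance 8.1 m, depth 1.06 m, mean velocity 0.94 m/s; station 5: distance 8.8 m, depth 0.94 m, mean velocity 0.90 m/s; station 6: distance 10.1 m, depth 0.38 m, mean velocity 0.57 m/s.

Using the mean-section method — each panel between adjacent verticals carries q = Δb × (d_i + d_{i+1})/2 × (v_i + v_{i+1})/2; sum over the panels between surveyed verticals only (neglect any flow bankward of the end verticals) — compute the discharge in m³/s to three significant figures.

Panel 1-2: Δb = 1.5 m, d̄ = (0.28+1.10)/2 = 0.69, v̄ = (0.37+1.03)/2 = 0.7 → q = 1.5×0.69×0.7 = 0.7245 m³/s
Panel 2-3: Δb = 4.2 m, d̄ = (1.10+1.15)/2 = 1.125, v̄ = (1.03+1.10)/2 = 1.065 → q = 4.2×1.125×1.065 = 5.032 m³/s
Panel 3-4: Δb = 1.2 m, d̄ = (1.15+1.06)/2 = 1.105, v̄ = (1.10+0.94)/2 = 1.02 → q = 1.2×1.105×1.02 = 1.353 m³/s
Panel 4-5: Δb = 0.7 m, d̄ = (1.06+0.94)/2 = 1, v̄ = (0.94+0.90)/2 = 0.92 → q = 0.7×1×0.92 = 0.6440 m³/s
Panel 5-6: Δb = 1.3 m, d̄ = (0.94+0.38)/2 = 0.66, v̄ = (0.90+0.57)/2 = 0.735 → q = 1.3×0.66×0.735 = 0.6306 m³/s
Q = Σ q = 8.384 m³/s

8.38 m³/s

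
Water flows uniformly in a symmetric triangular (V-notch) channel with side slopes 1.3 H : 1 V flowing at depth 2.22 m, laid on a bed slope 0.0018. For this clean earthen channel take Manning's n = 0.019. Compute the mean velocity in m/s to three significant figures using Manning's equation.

2.05 m/s

A = z·y² = 1.3×2.22² = 6.407 m²
P = 2y√(1+z²) = 2×2.22×√(1+1.3²) = 7.282 m
R = A/P = 6.407/7.282 = 0.8798 m
Q = (1/n)·A·R^(2/3)·S^(1/2) = (1/0.019) × 6.407 × 0.8798^(2/3) × 0.0018^(1/2) = 13.14 m³/s
V = Q/A = 13.14/6.407 = 2.050 m/s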